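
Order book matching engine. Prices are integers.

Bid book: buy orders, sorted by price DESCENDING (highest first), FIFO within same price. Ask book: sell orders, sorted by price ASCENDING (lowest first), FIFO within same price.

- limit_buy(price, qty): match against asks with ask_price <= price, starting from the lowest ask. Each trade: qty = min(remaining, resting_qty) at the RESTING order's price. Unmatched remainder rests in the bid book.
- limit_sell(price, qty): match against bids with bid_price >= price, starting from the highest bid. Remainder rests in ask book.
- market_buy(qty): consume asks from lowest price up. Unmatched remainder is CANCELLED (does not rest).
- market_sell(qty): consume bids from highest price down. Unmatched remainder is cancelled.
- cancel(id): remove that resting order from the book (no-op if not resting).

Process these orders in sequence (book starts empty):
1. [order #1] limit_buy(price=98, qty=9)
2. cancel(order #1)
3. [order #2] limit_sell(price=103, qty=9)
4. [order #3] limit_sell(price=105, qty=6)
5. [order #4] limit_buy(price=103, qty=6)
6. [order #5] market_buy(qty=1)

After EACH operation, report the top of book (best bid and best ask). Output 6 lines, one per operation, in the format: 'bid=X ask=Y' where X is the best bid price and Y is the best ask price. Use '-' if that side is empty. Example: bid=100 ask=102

Answer: bid=98 ask=-
bid=- ask=-
bid=- ask=103
bid=- ask=103
bid=- ask=103
bid=- ask=103

Derivation:
After op 1 [order #1] limit_buy(price=98, qty=9): fills=none; bids=[#1:9@98] asks=[-]
After op 2 cancel(order #1): fills=none; bids=[-] asks=[-]
After op 3 [order #2] limit_sell(price=103, qty=9): fills=none; bids=[-] asks=[#2:9@103]
After op 4 [order #3] limit_sell(price=105, qty=6): fills=none; bids=[-] asks=[#2:9@103 #3:6@105]
After op 5 [order #4] limit_buy(price=103, qty=6): fills=#4x#2:6@103; bids=[-] asks=[#2:3@103 #3:6@105]
After op 6 [order #5] market_buy(qty=1): fills=#5x#2:1@103; bids=[-] asks=[#2:2@103 #3:6@105]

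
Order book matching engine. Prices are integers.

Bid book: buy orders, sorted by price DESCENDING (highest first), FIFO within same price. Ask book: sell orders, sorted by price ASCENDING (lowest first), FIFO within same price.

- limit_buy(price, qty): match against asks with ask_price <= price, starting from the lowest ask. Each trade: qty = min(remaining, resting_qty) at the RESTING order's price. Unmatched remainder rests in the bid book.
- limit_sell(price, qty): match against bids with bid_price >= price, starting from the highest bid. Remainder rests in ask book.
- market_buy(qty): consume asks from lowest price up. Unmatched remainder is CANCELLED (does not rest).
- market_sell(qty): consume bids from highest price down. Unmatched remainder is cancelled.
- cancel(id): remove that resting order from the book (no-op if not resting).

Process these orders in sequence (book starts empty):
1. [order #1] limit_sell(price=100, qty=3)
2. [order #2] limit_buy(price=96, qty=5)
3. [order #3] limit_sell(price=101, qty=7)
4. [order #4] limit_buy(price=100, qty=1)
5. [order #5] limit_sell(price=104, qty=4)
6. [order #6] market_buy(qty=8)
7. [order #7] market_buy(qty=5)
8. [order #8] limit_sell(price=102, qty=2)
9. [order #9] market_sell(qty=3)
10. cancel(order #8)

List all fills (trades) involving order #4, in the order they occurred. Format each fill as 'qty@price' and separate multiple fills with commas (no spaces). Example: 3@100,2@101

Answer: 1@100

Derivation:
After op 1 [order #1] limit_sell(price=100, qty=3): fills=none; bids=[-] asks=[#1:3@100]
After op 2 [order #2] limit_buy(price=96, qty=5): fills=none; bids=[#2:5@96] asks=[#1:3@100]
After op 3 [order #3] limit_sell(price=101, qty=7): fills=none; bids=[#2:5@96] asks=[#1:3@100 #3:7@101]
After op 4 [order #4] limit_buy(price=100, qty=1): fills=#4x#1:1@100; bids=[#2:5@96] asks=[#1:2@100 #3:7@101]
After op 5 [order #5] limit_sell(price=104, qty=4): fills=none; bids=[#2:5@96] asks=[#1:2@100 #3:7@101 #5:4@104]
After op 6 [order #6] market_buy(qty=8): fills=#6x#1:2@100 #6x#3:6@101; bids=[#2:5@96] asks=[#3:1@101 #5:4@104]
After op 7 [order #7] market_buy(qty=5): fills=#7x#3:1@101 #7x#5:4@104; bids=[#2:5@96] asks=[-]
After op 8 [order #8] limit_sell(price=102, qty=2): fills=none; bids=[#2:5@96] asks=[#8:2@102]
After op 9 [order #9] market_sell(qty=3): fills=#2x#9:3@96; bids=[#2:2@96] asks=[#8:2@102]
After op 10 cancel(order #8): fills=none; bids=[#2:2@96] asks=[-]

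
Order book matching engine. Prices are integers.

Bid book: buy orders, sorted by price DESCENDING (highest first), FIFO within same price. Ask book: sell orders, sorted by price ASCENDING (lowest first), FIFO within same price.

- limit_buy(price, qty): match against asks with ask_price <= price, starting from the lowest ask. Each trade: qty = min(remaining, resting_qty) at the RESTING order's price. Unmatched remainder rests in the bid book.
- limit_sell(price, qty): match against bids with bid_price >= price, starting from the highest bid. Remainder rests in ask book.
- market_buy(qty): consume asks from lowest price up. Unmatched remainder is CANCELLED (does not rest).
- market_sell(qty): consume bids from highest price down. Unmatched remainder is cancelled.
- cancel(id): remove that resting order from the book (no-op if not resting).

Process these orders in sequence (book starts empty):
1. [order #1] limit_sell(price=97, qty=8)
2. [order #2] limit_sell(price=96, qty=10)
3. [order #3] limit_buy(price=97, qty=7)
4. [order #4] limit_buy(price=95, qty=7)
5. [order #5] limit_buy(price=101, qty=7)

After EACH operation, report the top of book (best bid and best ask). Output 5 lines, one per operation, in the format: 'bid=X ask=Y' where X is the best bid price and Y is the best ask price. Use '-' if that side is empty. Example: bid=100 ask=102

Answer: bid=- ask=97
bid=- ask=96
bid=- ask=96
bid=95 ask=96
bid=95 ask=97

Derivation:
After op 1 [order #1] limit_sell(price=97, qty=8): fills=none; bids=[-] asks=[#1:8@97]
After op 2 [order #2] limit_sell(price=96, qty=10): fills=none; bids=[-] asks=[#2:10@96 #1:8@97]
After op 3 [order #3] limit_buy(price=97, qty=7): fills=#3x#2:7@96; bids=[-] asks=[#2:3@96 #1:8@97]
After op 4 [order #4] limit_buy(price=95, qty=7): fills=none; bids=[#4:7@95] asks=[#2:3@96 #1:8@97]
After op 5 [order #5] limit_buy(price=101, qty=7): fills=#5x#2:3@96 #5x#1:4@97; bids=[#4:7@95] asks=[#1:4@97]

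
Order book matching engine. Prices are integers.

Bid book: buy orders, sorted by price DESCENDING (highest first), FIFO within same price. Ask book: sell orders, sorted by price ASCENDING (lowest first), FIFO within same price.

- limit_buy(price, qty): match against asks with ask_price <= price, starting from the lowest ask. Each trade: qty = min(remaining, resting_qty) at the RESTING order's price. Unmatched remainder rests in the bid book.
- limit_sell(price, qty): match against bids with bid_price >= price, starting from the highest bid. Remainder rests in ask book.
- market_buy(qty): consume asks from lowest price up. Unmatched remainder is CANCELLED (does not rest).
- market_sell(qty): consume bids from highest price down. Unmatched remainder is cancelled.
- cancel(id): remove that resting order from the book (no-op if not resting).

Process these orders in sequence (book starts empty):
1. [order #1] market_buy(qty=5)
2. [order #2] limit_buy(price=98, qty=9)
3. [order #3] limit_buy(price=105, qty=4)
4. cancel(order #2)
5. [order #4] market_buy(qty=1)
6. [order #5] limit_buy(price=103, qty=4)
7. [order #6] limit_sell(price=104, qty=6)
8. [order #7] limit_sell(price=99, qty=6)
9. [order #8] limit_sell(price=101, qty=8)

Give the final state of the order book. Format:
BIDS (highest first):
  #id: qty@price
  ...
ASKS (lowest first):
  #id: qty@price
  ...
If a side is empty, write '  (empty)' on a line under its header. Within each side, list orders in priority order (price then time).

After op 1 [order #1] market_buy(qty=5): fills=none; bids=[-] asks=[-]
After op 2 [order #2] limit_buy(price=98, qty=9): fills=none; bids=[#2:9@98] asks=[-]
After op 3 [order #3] limit_buy(price=105, qty=4): fills=none; bids=[#3:4@105 #2:9@98] asks=[-]
After op 4 cancel(order #2): fills=none; bids=[#3:4@105] asks=[-]
After op 5 [order #4] market_buy(qty=1): fills=none; bids=[#3:4@105] asks=[-]
After op 6 [order #5] limit_buy(price=103, qty=4): fills=none; bids=[#3:4@105 #5:4@103] asks=[-]
After op 7 [order #6] limit_sell(price=104, qty=6): fills=#3x#6:4@105; bids=[#5:4@103] asks=[#6:2@104]
After op 8 [order #7] limit_sell(price=99, qty=6): fills=#5x#7:4@103; bids=[-] asks=[#7:2@99 #6:2@104]
After op 9 [order #8] limit_sell(price=101, qty=8): fills=none; bids=[-] asks=[#7:2@99 #8:8@101 #6:2@104]

Answer: BIDS (highest first):
  (empty)
ASKS (lowest first):
  #7: 2@99
  #8: 8@101
  #6: 2@104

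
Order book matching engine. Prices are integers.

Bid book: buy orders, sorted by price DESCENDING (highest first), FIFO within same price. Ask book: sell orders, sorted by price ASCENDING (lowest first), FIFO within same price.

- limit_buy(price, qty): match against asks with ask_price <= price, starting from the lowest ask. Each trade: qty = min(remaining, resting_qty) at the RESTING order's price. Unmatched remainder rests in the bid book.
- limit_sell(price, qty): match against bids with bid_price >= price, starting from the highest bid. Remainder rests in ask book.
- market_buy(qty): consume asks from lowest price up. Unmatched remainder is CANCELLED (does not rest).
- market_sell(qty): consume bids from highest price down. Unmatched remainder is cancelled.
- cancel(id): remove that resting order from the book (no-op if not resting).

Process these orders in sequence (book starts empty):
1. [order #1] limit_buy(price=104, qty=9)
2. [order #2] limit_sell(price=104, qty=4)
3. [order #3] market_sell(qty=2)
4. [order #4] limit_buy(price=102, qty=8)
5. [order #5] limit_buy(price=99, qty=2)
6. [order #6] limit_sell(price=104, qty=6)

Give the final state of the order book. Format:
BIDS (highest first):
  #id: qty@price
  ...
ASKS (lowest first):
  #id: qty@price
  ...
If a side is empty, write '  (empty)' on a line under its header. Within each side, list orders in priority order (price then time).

Answer: BIDS (highest first):
  #4: 8@102
  #5: 2@99
ASKS (lowest first):
  #6: 3@104

Derivation:
After op 1 [order #1] limit_buy(price=104, qty=9): fills=none; bids=[#1:9@104] asks=[-]
After op 2 [order #2] limit_sell(price=104, qty=4): fills=#1x#2:4@104; bids=[#1:5@104] asks=[-]
After op 3 [order #3] market_sell(qty=2): fills=#1x#3:2@104; bids=[#1:3@104] asks=[-]
After op 4 [order #4] limit_buy(price=102, qty=8): fills=none; bids=[#1:3@104 #4:8@102] asks=[-]
After op 5 [order #5] limit_buy(price=99, qty=2): fills=none; bids=[#1:3@104 #4:8@102 #5:2@99] asks=[-]
After op 6 [order #6] limit_sell(price=104, qty=6): fills=#1x#6:3@104; bids=[#4:8@102 #5:2@99] asks=[#6:3@104]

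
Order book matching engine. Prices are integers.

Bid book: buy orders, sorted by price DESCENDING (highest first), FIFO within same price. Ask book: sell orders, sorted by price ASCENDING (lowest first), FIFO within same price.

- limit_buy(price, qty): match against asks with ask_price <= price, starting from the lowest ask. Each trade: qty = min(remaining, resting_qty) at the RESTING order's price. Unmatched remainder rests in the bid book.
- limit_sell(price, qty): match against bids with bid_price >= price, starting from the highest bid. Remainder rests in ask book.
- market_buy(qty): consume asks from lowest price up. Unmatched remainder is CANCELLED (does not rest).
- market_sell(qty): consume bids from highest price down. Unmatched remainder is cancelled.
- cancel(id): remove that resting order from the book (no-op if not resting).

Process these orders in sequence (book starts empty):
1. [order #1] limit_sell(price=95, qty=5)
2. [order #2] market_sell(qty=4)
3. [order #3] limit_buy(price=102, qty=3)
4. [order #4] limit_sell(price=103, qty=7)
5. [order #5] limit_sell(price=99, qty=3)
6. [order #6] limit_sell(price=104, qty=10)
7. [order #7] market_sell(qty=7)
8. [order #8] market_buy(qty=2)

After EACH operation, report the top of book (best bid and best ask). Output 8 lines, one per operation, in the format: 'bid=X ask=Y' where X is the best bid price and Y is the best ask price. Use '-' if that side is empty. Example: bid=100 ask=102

After op 1 [order #1] limit_sell(price=95, qty=5): fills=none; bids=[-] asks=[#1:5@95]
After op 2 [order #2] market_sell(qty=4): fills=none; bids=[-] asks=[#1:5@95]
After op 3 [order #3] limit_buy(price=102, qty=3): fills=#3x#1:3@95; bids=[-] asks=[#1:2@95]
After op 4 [order #4] limit_sell(price=103, qty=7): fills=none; bids=[-] asks=[#1:2@95 #4:7@103]
After op 5 [order #5] limit_sell(price=99, qty=3): fills=none; bids=[-] asks=[#1:2@95 #5:3@99 #4:7@103]
After op 6 [order #6] limit_sell(price=104, qty=10): fills=none; bids=[-] asks=[#1:2@95 #5:3@99 #4:7@103 #6:10@104]
After op 7 [order #7] market_sell(qty=7): fills=none; bids=[-] asks=[#1:2@95 #5:3@99 #4:7@103 #6:10@104]
After op 8 [order #8] market_buy(qty=2): fills=#8x#1:2@95; bids=[-] asks=[#5:3@99 #4:7@103 #6:10@104]

Answer: bid=- ask=95
bid=- ask=95
bid=- ask=95
bid=- ask=95
bid=- ask=95
bid=- ask=95
bid=- ask=95
bid=- ask=99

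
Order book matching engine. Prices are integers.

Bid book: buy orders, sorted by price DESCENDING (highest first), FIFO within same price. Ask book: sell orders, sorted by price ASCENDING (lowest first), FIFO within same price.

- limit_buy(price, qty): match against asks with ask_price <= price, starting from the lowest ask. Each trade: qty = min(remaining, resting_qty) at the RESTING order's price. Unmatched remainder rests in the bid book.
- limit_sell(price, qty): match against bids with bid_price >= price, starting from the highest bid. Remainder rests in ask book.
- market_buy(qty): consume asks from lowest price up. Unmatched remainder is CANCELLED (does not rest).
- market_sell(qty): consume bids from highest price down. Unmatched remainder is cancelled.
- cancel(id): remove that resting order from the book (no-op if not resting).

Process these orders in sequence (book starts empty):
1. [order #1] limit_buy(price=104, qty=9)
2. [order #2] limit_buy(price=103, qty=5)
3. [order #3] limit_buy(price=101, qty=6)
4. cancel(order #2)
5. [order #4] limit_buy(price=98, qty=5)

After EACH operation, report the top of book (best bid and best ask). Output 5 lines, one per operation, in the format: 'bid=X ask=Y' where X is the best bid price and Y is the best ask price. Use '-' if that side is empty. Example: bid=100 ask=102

Answer: bid=104 ask=-
bid=104 ask=-
bid=104 ask=-
bid=104 ask=-
bid=104 ask=-

Derivation:
After op 1 [order #1] limit_buy(price=104, qty=9): fills=none; bids=[#1:9@104] asks=[-]
After op 2 [order #2] limit_buy(price=103, qty=5): fills=none; bids=[#1:9@104 #2:5@103] asks=[-]
After op 3 [order #3] limit_buy(price=101, qty=6): fills=none; bids=[#1:9@104 #2:5@103 #3:6@101] asks=[-]
After op 4 cancel(order #2): fills=none; bids=[#1:9@104 #3:6@101] asks=[-]
After op 5 [order #4] limit_buy(price=98, qty=5): fills=none; bids=[#1:9@104 #3:6@101 #4:5@98] asks=[-]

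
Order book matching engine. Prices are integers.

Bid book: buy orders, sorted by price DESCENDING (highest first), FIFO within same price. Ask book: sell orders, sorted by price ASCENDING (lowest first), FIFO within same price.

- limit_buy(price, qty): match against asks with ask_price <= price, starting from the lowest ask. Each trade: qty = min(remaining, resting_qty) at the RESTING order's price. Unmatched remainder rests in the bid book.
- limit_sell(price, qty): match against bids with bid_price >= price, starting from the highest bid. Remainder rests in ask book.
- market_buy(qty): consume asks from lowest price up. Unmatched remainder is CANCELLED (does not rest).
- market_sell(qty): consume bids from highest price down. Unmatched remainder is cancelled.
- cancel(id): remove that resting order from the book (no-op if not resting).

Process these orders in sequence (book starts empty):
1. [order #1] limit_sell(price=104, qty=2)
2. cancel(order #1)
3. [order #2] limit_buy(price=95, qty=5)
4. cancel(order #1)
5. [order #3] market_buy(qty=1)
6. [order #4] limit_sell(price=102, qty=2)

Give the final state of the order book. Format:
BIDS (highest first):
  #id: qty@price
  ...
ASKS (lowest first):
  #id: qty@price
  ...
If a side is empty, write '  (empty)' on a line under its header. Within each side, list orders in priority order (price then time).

After op 1 [order #1] limit_sell(price=104, qty=2): fills=none; bids=[-] asks=[#1:2@104]
After op 2 cancel(order #1): fills=none; bids=[-] asks=[-]
After op 3 [order #2] limit_buy(price=95, qty=5): fills=none; bids=[#2:5@95] asks=[-]
After op 4 cancel(order #1): fills=none; bids=[#2:5@95] asks=[-]
After op 5 [order #3] market_buy(qty=1): fills=none; bids=[#2:5@95] asks=[-]
After op 6 [order #4] limit_sell(price=102, qty=2): fills=none; bids=[#2:5@95] asks=[#4:2@102]

Answer: BIDS (highest first):
  #2: 5@95
ASKS (lowest first):
  #4: 2@102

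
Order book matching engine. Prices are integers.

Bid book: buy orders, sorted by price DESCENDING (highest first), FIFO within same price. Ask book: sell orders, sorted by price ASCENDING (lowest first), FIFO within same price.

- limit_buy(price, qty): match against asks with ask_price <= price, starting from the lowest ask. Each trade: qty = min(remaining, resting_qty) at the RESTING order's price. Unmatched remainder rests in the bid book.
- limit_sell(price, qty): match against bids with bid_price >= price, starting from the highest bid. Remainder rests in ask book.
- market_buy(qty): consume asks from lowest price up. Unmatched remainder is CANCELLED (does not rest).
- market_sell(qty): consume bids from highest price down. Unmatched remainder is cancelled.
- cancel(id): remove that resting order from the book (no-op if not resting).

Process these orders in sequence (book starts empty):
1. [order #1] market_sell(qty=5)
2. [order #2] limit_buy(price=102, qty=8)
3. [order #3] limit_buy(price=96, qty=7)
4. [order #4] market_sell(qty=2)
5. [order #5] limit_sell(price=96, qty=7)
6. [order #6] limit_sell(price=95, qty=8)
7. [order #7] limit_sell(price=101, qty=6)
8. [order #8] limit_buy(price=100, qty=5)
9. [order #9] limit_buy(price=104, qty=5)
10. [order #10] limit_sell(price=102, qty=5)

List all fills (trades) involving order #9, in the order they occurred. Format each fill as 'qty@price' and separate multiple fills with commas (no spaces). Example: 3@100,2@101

Answer: 5@101

Derivation:
After op 1 [order #1] market_sell(qty=5): fills=none; bids=[-] asks=[-]
After op 2 [order #2] limit_buy(price=102, qty=8): fills=none; bids=[#2:8@102] asks=[-]
After op 3 [order #3] limit_buy(price=96, qty=7): fills=none; bids=[#2:8@102 #3:7@96] asks=[-]
After op 4 [order #4] market_sell(qty=2): fills=#2x#4:2@102; bids=[#2:6@102 #3:7@96] asks=[-]
After op 5 [order #5] limit_sell(price=96, qty=7): fills=#2x#5:6@102 #3x#5:1@96; bids=[#3:6@96] asks=[-]
After op 6 [order #6] limit_sell(price=95, qty=8): fills=#3x#6:6@96; bids=[-] asks=[#6:2@95]
After op 7 [order #7] limit_sell(price=101, qty=6): fills=none; bids=[-] asks=[#6:2@95 #7:6@101]
After op 8 [order #8] limit_buy(price=100, qty=5): fills=#8x#6:2@95; bids=[#8:3@100] asks=[#7:6@101]
After op 9 [order #9] limit_buy(price=104, qty=5): fills=#9x#7:5@101; bids=[#8:3@100] asks=[#7:1@101]
After op 10 [order #10] limit_sell(price=102, qty=5): fills=none; bids=[#8:3@100] asks=[#7:1@101 #10:5@102]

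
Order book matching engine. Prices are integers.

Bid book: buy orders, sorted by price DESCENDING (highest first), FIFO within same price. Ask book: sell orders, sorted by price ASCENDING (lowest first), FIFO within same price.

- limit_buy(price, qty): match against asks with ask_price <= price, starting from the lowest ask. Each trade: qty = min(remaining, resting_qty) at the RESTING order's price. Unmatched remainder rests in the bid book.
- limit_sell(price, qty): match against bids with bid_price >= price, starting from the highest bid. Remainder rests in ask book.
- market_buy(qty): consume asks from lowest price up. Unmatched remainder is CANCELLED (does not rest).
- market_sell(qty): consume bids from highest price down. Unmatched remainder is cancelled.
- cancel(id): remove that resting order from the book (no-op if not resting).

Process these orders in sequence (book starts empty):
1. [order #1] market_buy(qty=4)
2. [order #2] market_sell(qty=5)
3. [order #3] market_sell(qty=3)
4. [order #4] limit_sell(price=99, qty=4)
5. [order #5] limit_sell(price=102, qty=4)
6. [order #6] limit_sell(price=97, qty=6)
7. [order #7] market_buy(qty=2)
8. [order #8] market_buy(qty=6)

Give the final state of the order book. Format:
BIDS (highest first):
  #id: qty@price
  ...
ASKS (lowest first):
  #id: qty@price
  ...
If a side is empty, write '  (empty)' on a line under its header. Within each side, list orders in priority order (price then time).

After op 1 [order #1] market_buy(qty=4): fills=none; bids=[-] asks=[-]
After op 2 [order #2] market_sell(qty=5): fills=none; bids=[-] asks=[-]
After op 3 [order #3] market_sell(qty=3): fills=none; bids=[-] asks=[-]
After op 4 [order #4] limit_sell(price=99, qty=4): fills=none; bids=[-] asks=[#4:4@99]
After op 5 [order #5] limit_sell(price=102, qty=4): fills=none; bids=[-] asks=[#4:4@99 #5:4@102]
After op 6 [order #6] limit_sell(price=97, qty=6): fills=none; bids=[-] asks=[#6:6@97 #4:4@99 #5:4@102]
After op 7 [order #7] market_buy(qty=2): fills=#7x#6:2@97; bids=[-] asks=[#6:4@97 #4:4@99 #5:4@102]
After op 8 [order #8] market_buy(qty=6): fills=#8x#6:4@97 #8x#4:2@99; bids=[-] asks=[#4:2@99 #5:4@102]

Answer: BIDS (highest first):
  (empty)
ASKS (lowest first):
  #4: 2@99
  #5: 4@102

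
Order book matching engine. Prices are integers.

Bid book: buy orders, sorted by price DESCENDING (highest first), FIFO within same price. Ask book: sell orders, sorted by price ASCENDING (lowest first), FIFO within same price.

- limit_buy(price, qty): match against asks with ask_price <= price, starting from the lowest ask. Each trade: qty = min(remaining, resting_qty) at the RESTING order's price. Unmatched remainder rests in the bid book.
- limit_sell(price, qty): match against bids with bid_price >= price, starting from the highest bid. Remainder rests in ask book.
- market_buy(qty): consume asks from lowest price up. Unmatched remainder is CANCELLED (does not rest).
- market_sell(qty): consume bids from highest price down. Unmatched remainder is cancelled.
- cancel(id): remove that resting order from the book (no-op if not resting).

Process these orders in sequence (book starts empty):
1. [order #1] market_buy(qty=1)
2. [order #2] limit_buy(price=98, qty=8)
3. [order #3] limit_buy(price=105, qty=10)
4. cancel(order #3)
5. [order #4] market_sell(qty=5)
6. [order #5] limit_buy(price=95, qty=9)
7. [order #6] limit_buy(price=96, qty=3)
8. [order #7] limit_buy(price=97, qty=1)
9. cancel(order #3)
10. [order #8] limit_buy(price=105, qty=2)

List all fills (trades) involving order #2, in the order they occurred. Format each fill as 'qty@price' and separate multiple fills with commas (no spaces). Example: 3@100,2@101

Answer: 5@98

Derivation:
After op 1 [order #1] market_buy(qty=1): fills=none; bids=[-] asks=[-]
After op 2 [order #2] limit_buy(price=98, qty=8): fills=none; bids=[#2:8@98] asks=[-]
After op 3 [order #3] limit_buy(price=105, qty=10): fills=none; bids=[#3:10@105 #2:8@98] asks=[-]
After op 4 cancel(order #3): fills=none; bids=[#2:8@98] asks=[-]
After op 5 [order #4] market_sell(qty=5): fills=#2x#4:5@98; bids=[#2:3@98] asks=[-]
After op 6 [order #5] limit_buy(price=95, qty=9): fills=none; bids=[#2:3@98 #5:9@95] asks=[-]
After op 7 [order #6] limit_buy(price=96, qty=3): fills=none; bids=[#2:3@98 #6:3@96 #5:9@95] asks=[-]
After op 8 [order #7] limit_buy(price=97, qty=1): fills=none; bids=[#2:3@98 #7:1@97 #6:3@96 #5:9@95] asks=[-]
After op 9 cancel(order #3): fills=none; bids=[#2:3@98 #7:1@97 #6:3@96 #5:9@95] asks=[-]
After op 10 [order #8] limit_buy(price=105, qty=2): fills=none; bids=[#8:2@105 #2:3@98 #7:1@97 #6:3@96 #5:9@95] asks=[-]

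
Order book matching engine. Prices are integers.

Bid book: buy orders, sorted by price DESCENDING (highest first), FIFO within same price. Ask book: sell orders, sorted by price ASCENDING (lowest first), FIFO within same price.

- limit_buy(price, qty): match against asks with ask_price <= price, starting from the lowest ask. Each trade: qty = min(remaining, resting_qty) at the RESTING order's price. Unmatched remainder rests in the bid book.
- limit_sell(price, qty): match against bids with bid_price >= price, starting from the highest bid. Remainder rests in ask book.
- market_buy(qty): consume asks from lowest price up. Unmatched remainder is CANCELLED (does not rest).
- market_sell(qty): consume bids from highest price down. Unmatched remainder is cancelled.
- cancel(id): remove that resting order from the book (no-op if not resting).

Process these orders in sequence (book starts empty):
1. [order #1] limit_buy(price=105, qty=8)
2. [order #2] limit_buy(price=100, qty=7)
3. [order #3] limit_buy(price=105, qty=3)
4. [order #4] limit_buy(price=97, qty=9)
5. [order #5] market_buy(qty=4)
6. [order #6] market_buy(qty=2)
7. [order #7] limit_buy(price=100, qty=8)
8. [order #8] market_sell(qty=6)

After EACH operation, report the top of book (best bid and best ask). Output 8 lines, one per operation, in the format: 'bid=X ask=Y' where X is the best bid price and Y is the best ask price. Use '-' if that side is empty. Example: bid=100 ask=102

After op 1 [order #1] limit_buy(price=105, qty=8): fills=none; bids=[#1:8@105] asks=[-]
After op 2 [order #2] limit_buy(price=100, qty=7): fills=none; bids=[#1:8@105 #2:7@100] asks=[-]
After op 3 [order #3] limit_buy(price=105, qty=3): fills=none; bids=[#1:8@105 #3:3@105 #2:7@100] asks=[-]
After op 4 [order #4] limit_buy(price=97, qty=9): fills=none; bids=[#1:8@105 #3:3@105 #2:7@100 #4:9@97] asks=[-]
After op 5 [order #5] market_buy(qty=4): fills=none; bids=[#1:8@105 #3:3@105 #2:7@100 #4:9@97] asks=[-]
After op 6 [order #6] market_buy(qty=2): fills=none; bids=[#1:8@105 #3:3@105 #2:7@100 #4:9@97] asks=[-]
After op 7 [order #7] limit_buy(price=100, qty=8): fills=none; bids=[#1:8@105 #3:3@105 #2:7@100 #7:8@100 #4:9@97] asks=[-]
After op 8 [order #8] market_sell(qty=6): fills=#1x#8:6@105; bids=[#1:2@105 #3:3@105 #2:7@100 #7:8@100 #4:9@97] asks=[-]

Answer: bid=105 ask=-
bid=105 ask=-
bid=105 ask=-
bid=105 ask=-
bid=105 ask=-
bid=105 ask=-
bid=105 ask=-
bid=105 ask=-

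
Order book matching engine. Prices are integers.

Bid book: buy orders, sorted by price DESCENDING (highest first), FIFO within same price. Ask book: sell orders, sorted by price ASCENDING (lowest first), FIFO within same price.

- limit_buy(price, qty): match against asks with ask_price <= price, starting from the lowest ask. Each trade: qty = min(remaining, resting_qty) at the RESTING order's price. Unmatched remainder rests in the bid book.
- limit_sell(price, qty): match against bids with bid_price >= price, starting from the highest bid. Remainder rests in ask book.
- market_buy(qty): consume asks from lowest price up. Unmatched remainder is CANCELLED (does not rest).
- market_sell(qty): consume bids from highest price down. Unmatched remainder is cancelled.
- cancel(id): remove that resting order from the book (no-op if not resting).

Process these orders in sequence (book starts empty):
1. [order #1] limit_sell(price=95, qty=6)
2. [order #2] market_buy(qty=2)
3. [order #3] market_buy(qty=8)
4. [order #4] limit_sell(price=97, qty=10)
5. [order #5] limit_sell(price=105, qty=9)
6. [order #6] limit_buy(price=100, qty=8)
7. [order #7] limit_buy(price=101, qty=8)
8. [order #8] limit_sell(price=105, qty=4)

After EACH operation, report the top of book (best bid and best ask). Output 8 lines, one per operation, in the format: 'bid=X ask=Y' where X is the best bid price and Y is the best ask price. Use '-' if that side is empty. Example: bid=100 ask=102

Answer: bid=- ask=95
bid=- ask=95
bid=- ask=-
bid=- ask=97
bid=- ask=97
bid=- ask=97
bid=101 ask=105
bid=101 ask=105

Derivation:
After op 1 [order #1] limit_sell(price=95, qty=6): fills=none; bids=[-] asks=[#1:6@95]
After op 2 [order #2] market_buy(qty=2): fills=#2x#1:2@95; bids=[-] asks=[#1:4@95]
After op 3 [order #3] market_buy(qty=8): fills=#3x#1:4@95; bids=[-] asks=[-]
After op 4 [order #4] limit_sell(price=97, qty=10): fills=none; bids=[-] asks=[#4:10@97]
After op 5 [order #5] limit_sell(price=105, qty=9): fills=none; bids=[-] asks=[#4:10@97 #5:9@105]
After op 6 [order #6] limit_buy(price=100, qty=8): fills=#6x#4:8@97; bids=[-] asks=[#4:2@97 #5:9@105]
After op 7 [order #7] limit_buy(price=101, qty=8): fills=#7x#4:2@97; bids=[#7:6@101] asks=[#5:9@105]
After op 8 [order #8] limit_sell(price=105, qty=4): fills=none; bids=[#7:6@101] asks=[#5:9@105 #8:4@105]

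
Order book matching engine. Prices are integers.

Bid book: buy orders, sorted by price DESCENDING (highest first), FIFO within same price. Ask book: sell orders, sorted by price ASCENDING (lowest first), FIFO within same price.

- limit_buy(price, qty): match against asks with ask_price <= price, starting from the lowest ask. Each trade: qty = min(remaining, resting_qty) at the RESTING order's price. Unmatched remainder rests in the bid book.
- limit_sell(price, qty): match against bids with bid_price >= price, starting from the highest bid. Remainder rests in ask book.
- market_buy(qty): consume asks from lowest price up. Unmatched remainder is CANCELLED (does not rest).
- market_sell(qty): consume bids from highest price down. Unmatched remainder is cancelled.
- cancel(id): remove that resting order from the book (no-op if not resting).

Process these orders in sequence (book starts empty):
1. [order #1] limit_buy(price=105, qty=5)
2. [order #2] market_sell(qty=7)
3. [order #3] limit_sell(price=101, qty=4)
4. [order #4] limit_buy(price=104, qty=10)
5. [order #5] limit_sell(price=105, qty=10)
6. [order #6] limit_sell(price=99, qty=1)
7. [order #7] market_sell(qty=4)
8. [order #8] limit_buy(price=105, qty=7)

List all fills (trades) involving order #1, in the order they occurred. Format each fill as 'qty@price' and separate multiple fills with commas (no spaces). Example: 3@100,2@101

After op 1 [order #1] limit_buy(price=105, qty=5): fills=none; bids=[#1:5@105] asks=[-]
After op 2 [order #2] market_sell(qty=7): fills=#1x#2:5@105; bids=[-] asks=[-]
After op 3 [order #3] limit_sell(price=101, qty=4): fills=none; bids=[-] asks=[#3:4@101]
After op 4 [order #4] limit_buy(price=104, qty=10): fills=#4x#3:4@101; bids=[#4:6@104] asks=[-]
After op 5 [order #5] limit_sell(price=105, qty=10): fills=none; bids=[#4:6@104] asks=[#5:10@105]
After op 6 [order #6] limit_sell(price=99, qty=1): fills=#4x#6:1@104; bids=[#4:5@104] asks=[#5:10@105]
After op 7 [order #7] market_sell(qty=4): fills=#4x#7:4@104; bids=[#4:1@104] asks=[#5:10@105]
After op 8 [order #8] limit_buy(price=105, qty=7): fills=#8x#5:7@105; bids=[#4:1@104] asks=[#5:3@105]

Answer: 5@105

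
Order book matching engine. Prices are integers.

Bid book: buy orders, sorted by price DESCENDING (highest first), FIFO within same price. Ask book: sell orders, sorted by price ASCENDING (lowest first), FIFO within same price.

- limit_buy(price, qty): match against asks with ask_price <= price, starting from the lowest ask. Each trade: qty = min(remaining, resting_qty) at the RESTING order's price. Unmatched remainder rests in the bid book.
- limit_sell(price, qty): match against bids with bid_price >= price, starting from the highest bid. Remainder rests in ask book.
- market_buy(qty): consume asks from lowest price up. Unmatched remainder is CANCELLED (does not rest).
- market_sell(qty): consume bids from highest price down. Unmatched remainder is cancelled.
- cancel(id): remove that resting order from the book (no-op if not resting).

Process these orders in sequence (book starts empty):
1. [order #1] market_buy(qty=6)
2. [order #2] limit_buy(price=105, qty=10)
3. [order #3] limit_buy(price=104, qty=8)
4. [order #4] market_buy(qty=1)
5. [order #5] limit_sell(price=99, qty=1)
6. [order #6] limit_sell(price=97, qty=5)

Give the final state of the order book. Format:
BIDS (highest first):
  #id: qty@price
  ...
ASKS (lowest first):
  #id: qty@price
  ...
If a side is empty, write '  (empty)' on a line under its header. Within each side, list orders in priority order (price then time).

After op 1 [order #1] market_buy(qty=6): fills=none; bids=[-] asks=[-]
After op 2 [order #2] limit_buy(price=105, qty=10): fills=none; bids=[#2:10@105] asks=[-]
After op 3 [order #3] limit_buy(price=104, qty=8): fills=none; bids=[#2:10@105 #3:8@104] asks=[-]
After op 4 [order #4] market_buy(qty=1): fills=none; bids=[#2:10@105 #3:8@104] asks=[-]
After op 5 [order #5] limit_sell(price=99, qty=1): fills=#2x#5:1@105; bids=[#2:9@105 #3:8@104] asks=[-]
After op 6 [order #6] limit_sell(price=97, qty=5): fills=#2x#6:5@105; bids=[#2:4@105 #3:8@104] asks=[-]

Answer: BIDS (highest first):
  #2: 4@105
  #3: 8@104
ASKS (lowest first):
  (empty)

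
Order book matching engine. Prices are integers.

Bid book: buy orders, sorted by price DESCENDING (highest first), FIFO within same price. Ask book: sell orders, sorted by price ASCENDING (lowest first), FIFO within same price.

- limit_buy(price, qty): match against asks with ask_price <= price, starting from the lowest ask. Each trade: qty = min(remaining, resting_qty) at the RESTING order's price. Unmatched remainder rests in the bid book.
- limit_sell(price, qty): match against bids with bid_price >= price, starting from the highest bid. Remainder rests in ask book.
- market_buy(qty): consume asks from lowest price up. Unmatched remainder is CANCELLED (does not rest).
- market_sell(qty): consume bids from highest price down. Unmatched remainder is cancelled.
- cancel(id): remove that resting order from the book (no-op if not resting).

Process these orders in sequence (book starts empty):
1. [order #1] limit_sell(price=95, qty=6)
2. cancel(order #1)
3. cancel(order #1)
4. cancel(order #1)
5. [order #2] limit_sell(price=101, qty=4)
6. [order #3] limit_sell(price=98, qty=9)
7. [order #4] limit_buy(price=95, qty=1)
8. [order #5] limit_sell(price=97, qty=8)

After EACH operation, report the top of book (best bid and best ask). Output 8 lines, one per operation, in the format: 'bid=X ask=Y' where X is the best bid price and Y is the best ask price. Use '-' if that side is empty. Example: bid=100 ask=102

After op 1 [order #1] limit_sell(price=95, qty=6): fills=none; bids=[-] asks=[#1:6@95]
After op 2 cancel(order #1): fills=none; bids=[-] asks=[-]
After op 3 cancel(order #1): fills=none; bids=[-] asks=[-]
After op 4 cancel(order #1): fills=none; bids=[-] asks=[-]
After op 5 [order #2] limit_sell(price=101, qty=4): fills=none; bids=[-] asks=[#2:4@101]
After op 6 [order #3] limit_sell(price=98, qty=9): fills=none; bids=[-] asks=[#3:9@98 #2:4@101]
After op 7 [order #4] limit_buy(price=95, qty=1): fills=none; bids=[#4:1@95] asks=[#3:9@98 #2:4@101]
After op 8 [order #5] limit_sell(price=97, qty=8): fills=none; bids=[#4:1@95] asks=[#5:8@97 #3:9@98 #2:4@101]

Answer: bid=- ask=95
bid=- ask=-
bid=- ask=-
bid=- ask=-
bid=- ask=101
bid=- ask=98
bid=95 ask=98
bid=95 ask=97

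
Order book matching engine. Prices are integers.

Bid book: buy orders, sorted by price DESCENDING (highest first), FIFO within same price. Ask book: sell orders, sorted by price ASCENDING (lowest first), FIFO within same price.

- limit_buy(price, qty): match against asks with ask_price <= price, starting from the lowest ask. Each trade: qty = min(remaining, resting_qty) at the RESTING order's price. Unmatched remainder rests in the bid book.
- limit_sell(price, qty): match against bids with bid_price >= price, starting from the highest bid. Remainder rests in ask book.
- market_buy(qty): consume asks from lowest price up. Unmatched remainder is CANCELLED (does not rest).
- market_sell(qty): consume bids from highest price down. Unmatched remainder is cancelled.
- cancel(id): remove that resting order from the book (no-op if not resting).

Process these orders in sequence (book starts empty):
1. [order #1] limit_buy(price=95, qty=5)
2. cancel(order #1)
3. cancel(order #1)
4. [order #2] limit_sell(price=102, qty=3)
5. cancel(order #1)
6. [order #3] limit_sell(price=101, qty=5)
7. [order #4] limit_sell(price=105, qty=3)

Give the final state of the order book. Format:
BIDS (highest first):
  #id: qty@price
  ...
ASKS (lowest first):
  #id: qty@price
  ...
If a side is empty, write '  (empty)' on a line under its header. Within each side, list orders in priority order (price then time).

After op 1 [order #1] limit_buy(price=95, qty=5): fills=none; bids=[#1:5@95] asks=[-]
After op 2 cancel(order #1): fills=none; bids=[-] asks=[-]
After op 3 cancel(order #1): fills=none; bids=[-] asks=[-]
After op 4 [order #2] limit_sell(price=102, qty=3): fills=none; bids=[-] asks=[#2:3@102]
After op 5 cancel(order #1): fills=none; bids=[-] asks=[#2:3@102]
After op 6 [order #3] limit_sell(price=101, qty=5): fills=none; bids=[-] asks=[#3:5@101 #2:3@102]
After op 7 [order #4] limit_sell(price=105, qty=3): fills=none; bids=[-] asks=[#3:5@101 #2:3@102 #4:3@105]

Answer: BIDS (highest first):
  (empty)
ASKS (lowest first):
  #3: 5@101
  #2: 3@102
  #4: 3@105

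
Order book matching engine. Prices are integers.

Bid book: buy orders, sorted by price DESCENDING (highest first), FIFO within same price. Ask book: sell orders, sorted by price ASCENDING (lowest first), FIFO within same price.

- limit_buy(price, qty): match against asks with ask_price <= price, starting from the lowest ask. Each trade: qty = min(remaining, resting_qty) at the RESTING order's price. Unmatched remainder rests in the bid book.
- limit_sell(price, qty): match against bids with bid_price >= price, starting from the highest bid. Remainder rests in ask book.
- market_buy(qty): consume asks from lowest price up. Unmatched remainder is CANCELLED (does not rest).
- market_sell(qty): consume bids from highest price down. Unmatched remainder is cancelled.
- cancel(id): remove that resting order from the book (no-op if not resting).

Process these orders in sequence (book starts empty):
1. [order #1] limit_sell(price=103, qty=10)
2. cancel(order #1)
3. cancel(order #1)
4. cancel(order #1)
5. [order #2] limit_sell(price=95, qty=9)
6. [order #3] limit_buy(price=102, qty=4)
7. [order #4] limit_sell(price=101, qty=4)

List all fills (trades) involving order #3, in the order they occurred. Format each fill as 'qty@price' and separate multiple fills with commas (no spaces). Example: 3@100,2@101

After op 1 [order #1] limit_sell(price=103, qty=10): fills=none; bids=[-] asks=[#1:10@103]
After op 2 cancel(order #1): fills=none; bids=[-] asks=[-]
After op 3 cancel(order #1): fills=none; bids=[-] asks=[-]
After op 4 cancel(order #1): fills=none; bids=[-] asks=[-]
After op 5 [order #2] limit_sell(price=95, qty=9): fills=none; bids=[-] asks=[#2:9@95]
After op 6 [order #3] limit_buy(price=102, qty=4): fills=#3x#2:4@95; bids=[-] asks=[#2:5@95]
After op 7 [order #4] limit_sell(price=101, qty=4): fills=none; bids=[-] asks=[#2:5@95 #4:4@101]

Answer: 4@95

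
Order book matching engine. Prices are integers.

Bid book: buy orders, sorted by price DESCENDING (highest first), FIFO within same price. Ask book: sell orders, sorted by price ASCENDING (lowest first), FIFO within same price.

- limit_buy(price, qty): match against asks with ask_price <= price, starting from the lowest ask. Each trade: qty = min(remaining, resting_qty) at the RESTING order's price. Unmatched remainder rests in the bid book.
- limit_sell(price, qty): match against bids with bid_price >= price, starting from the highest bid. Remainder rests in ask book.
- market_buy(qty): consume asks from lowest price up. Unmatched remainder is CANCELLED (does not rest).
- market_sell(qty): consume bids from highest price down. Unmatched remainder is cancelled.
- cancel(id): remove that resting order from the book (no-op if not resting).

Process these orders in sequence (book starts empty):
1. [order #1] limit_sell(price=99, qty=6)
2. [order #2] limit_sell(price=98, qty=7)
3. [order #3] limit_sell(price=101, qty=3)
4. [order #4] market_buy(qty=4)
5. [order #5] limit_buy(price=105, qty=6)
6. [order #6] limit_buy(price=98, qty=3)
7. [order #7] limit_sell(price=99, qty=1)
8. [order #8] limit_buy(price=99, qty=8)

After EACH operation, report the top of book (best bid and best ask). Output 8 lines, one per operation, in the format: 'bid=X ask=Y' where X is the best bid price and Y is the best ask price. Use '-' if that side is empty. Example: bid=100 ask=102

Answer: bid=- ask=99
bid=- ask=98
bid=- ask=98
bid=- ask=98
bid=- ask=99
bid=98 ask=99
bid=98 ask=99
bid=99 ask=101

Derivation:
After op 1 [order #1] limit_sell(price=99, qty=6): fills=none; bids=[-] asks=[#1:6@99]
After op 2 [order #2] limit_sell(price=98, qty=7): fills=none; bids=[-] asks=[#2:7@98 #1:6@99]
After op 3 [order #3] limit_sell(price=101, qty=3): fills=none; bids=[-] asks=[#2:7@98 #1:6@99 #3:3@101]
After op 4 [order #4] market_buy(qty=4): fills=#4x#2:4@98; bids=[-] asks=[#2:3@98 #1:6@99 #3:3@101]
After op 5 [order #5] limit_buy(price=105, qty=6): fills=#5x#2:3@98 #5x#1:3@99; bids=[-] asks=[#1:3@99 #3:3@101]
After op 6 [order #6] limit_buy(price=98, qty=3): fills=none; bids=[#6:3@98] asks=[#1:3@99 #3:3@101]
After op 7 [order #7] limit_sell(price=99, qty=1): fills=none; bids=[#6:3@98] asks=[#1:3@99 #7:1@99 #3:3@101]
After op 8 [order #8] limit_buy(price=99, qty=8): fills=#8x#1:3@99 #8x#7:1@99; bids=[#8:4@99 #6:3@98] asks=[#3:3@101]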